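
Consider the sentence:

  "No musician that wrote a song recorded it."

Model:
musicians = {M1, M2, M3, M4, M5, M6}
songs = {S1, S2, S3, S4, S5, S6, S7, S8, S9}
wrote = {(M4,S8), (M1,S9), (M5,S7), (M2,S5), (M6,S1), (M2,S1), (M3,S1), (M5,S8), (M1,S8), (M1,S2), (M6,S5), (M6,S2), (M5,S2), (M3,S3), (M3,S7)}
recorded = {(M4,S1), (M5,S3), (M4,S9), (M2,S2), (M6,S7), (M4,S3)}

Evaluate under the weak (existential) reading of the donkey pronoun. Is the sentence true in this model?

"it" takes "a song" as antecedent — a donkey pronoun bound across the clause boundary.
Truth condition: for no (m,s) with wrote(m,s) does recorded(m,s) hold.
Restrictor pairs — does the scope hold? (M1,S2):fails  (M1,S8):fails  (M1,S9):fails  (M2,S1):fails  (M2,S5):fails  (M3,S1):fails  (M3,S3):fails  (M3,S7):fails  (M4,S8):fails  (M5,S2):fails  (M5,S7):fails  (M5,S8):fails  (M6,S1):fails  (M6,S2):fails  (M6,S5):fails
Scope holds for no restrictor pair, so the sentence is true.

True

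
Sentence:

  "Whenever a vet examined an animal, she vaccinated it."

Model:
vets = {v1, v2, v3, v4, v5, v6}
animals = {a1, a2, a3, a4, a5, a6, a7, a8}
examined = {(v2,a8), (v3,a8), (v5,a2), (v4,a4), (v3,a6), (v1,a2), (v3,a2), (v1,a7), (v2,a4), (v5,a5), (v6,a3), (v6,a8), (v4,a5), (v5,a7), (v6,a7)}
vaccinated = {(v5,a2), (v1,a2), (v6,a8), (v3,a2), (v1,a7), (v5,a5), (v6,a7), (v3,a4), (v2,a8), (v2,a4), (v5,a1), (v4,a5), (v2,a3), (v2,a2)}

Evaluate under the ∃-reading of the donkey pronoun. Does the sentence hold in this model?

"it" takes "an animal" as antecedent — a donkey pronoun bound across the clause boundary.
Weak reading: every vet v with some examined-animal has at least one examined-animal a such that vaccinated(v,a).
Per vet: v1:✓  v2:✓  v3:✓  v4:✓  v5:✓  v6:✓
Every vet in the restrictor has a witness.

True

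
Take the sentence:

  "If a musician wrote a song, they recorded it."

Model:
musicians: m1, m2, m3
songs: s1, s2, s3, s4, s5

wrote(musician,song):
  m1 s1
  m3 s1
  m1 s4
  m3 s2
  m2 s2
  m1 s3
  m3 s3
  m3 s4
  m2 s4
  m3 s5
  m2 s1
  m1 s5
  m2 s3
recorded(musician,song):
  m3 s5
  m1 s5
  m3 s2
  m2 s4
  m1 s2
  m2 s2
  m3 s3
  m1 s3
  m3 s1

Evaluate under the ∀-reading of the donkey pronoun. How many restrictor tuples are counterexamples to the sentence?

"it" takes "a song" as antecedent — a donkey pronoun bound across the clause boundary.
Strong reading: for every (m,s) with wrote(m,s), recorded(m,s).
Restrictor pairs: (m1,s1) ✗  (m1,s3) ✓  (m1,s4) ✗  (m1,s5) ✓  (m2,s1) ✗  (m2,s2) ✓  (m2,s3) ✗  (m2,s4) ✓  (m3,s1) ✓  (m3,s2) ✓  (m3,s3) ✓  (m3,s4) ✗  (m3,s5) ✓
Counterexamples (restrictor pairs failing the scope): 5.

5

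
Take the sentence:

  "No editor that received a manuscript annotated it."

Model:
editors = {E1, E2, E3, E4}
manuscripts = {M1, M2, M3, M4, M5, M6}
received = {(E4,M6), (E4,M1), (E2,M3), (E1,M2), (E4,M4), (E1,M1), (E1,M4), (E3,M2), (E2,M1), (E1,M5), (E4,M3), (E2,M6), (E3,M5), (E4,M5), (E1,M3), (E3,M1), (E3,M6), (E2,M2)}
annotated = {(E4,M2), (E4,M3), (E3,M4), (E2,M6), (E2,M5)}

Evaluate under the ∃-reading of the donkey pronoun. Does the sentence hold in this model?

False

"it" takes "a manuscript" as antecedent — a donkey pronoun bound across the clause boundary.
Truth condition: for no (e,m) with received(e,m) does annotated(e,m) hold.
Restrictor pairs — does the scope hold? (E1,M1):fails  (E1,M2):fails  (E1,M3):fails  (E1,M4):fails  (E1,M5):fails  (E2,M1):fails  (E2,M2):fails  (E2,M3):fails  (E2,M6):holds  (E3,M1):fails  (E3,M2):fails  (E3,M5):fails  (E3,M6):fails  (E4,M1):fails  (E4,M3):holds  (E4,M4):fails  (E4,M5):fails  (E4,M6):fails
Scope holds for 2 pair(s), so the sentence is false.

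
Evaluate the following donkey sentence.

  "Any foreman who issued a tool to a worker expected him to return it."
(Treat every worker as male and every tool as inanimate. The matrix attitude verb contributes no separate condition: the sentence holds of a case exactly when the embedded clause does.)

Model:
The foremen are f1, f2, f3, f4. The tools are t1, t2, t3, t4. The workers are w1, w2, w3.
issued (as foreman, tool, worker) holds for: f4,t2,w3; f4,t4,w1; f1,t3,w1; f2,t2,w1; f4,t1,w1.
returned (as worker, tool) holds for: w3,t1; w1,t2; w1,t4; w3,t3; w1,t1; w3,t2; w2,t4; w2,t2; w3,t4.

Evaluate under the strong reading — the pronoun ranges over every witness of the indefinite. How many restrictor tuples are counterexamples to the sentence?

1

"him" takes "a worker" as antecedent and "it" takes "a tool"; both are donkey pronouns co-varying with the restrictor.
Strong reading: for every (f,t,w) with issued(f,t,w), returned(w,t).
Restrictor triples: (f1,t3,w1)→returned(w1,t3) ✗  (f2,t2,w1)→returned(w1,t2) ✓  (f4,t1,w1)→returned(w1,t1) ✓  (f4,t2,w3)→returned(w3,t2) ✓  (f4,t4,w1)→returned(w1,t4) ✓
Counterexamples (restrictor triples failing the scope): 1.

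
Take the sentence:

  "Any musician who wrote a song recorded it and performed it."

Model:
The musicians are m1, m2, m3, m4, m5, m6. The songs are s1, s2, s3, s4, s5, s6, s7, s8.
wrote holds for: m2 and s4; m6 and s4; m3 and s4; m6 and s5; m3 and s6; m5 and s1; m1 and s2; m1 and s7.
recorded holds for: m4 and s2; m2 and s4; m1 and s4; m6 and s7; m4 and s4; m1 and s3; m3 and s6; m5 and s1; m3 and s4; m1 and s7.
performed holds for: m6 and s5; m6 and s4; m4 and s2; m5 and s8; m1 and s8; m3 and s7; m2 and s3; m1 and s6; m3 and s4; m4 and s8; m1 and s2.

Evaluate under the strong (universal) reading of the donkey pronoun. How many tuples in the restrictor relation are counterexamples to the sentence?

"it" takes "a song" as antecedent — a donkey pronoun bound across the clause boundary.
Strong reading: for every (m,s) with wrote(m,s), recorded(m,s) ∧ performed(m,s).
Restrictor pairs: (m1,s2) ✗  (m1,s7) ✗  (m2,s4) ✗  (m3,s4) ✓  (m3,s6) ✗  (m5,s1) ✗  (m6,s4) ✗  (m6,s5) ✗
Counterexamples (restrictor pairs failing the scope): 7.

7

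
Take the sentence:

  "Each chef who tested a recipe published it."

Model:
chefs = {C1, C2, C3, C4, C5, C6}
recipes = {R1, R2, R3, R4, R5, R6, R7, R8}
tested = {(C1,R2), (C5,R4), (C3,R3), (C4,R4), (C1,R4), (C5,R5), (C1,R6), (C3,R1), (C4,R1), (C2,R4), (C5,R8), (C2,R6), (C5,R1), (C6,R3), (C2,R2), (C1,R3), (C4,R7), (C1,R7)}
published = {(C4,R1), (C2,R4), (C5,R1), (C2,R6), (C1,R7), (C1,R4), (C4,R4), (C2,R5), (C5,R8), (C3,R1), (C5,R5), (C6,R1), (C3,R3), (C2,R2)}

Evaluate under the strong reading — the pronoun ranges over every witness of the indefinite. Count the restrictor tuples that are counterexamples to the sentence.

6

"it" takes "a recipe" as antecedent — a donkey pronoun bound across the clause boundary.
Strong reading: for every (c,r) with tested(c,r), published(c,r).
Restrictor pairs: (C1,R2) ✗  (C1,R3) ✗  (C1,R4) ✓  (C1,R6) ✗  (C1,R7) ✓  (C2,R2) ✓  (C2,R4) ✓  (C2,R6) ✓  (C3,R1) ✓  (C3,R3) ✓  (C4,R1) ✓  (C4,R4) ✓  (C4,R7) ✗  (C5,R1) ✓  (C5,R4) ✗  (C5,R5) ✓  (C5,R8) ✓  (C6,R3) ✗
Counterexamples (restrictor pairs failing the scope): 6.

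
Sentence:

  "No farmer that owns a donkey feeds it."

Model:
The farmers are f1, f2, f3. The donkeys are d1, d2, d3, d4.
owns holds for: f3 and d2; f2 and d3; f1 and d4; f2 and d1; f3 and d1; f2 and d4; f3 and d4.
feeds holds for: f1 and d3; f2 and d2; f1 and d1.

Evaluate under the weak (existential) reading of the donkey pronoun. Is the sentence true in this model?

True

"it" takes "a donkey" as antecedent — a donkey pronoun bound across the clause boundary.
Truth condition: for no (f,d) with owns(f,d) does feeds(f,d) hold.
Restrictor pairs — does the scope hold? (f1,d4):fails  (f2,d1):fails  (f2,d3):fails  (f2,d4):fails  (f3,d1):fails  (f3,d2):fails  (f3,d4):fails
Scope holds for no restrictor pair, so the sentence is true.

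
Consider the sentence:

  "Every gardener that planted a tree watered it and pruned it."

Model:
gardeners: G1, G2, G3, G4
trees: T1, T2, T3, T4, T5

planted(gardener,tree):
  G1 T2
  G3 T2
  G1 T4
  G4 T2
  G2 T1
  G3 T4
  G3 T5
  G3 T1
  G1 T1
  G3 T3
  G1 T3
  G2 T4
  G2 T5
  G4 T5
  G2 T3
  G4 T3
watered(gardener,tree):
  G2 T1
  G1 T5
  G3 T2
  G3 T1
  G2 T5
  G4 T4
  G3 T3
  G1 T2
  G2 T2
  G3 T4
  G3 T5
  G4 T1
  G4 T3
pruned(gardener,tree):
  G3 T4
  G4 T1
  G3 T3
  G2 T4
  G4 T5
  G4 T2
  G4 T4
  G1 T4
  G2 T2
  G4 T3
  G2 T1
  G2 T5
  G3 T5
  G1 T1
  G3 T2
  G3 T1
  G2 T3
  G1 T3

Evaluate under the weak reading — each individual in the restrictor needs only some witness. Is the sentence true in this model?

False

"it" takes "a tree" as antecedent — a donkey pronoun bound across the clause boundary.
Weak reading: every gardener g with some planted-tree has at least one planted-tree t such that watered(g,t) ∧ pruned(g,t).
Per gardener: G1:✗  G2:✓  G3:✓  G4:✓
G1 has no witness among its planted-trees.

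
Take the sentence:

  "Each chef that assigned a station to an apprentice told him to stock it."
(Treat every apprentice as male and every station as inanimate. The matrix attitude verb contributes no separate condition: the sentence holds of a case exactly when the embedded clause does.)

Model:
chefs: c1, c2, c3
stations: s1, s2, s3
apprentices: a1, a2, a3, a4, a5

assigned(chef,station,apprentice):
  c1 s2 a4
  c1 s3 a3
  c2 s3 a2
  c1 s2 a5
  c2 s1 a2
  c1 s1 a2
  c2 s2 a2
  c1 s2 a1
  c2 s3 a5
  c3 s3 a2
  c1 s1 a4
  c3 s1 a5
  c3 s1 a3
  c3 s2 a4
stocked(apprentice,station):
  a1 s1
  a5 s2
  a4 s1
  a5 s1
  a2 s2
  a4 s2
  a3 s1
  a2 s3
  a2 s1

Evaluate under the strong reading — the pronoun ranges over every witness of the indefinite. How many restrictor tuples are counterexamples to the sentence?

"him" takes "an apprentice" as antecedent and "it" takes "a station"; both are donkey pronouns co-varying with the restrictor.
Strong reading: for every (c,s,a) with assigned(c,s,a), stocked(a,s).
Restrictor triples: (c1,s1,a2)→stocked(a2,s1) ✓  (c1,s1,a4)→stocked(a4,s1) ✓  (c1,s2,a1)→stocked(a1,s2) ✗  (c1,s2,a4)→stocked(a4,s2) ✓  (c1,s2,a5)→stocked(a5,s2) ✓  (c1,s3,a3)→stocked(a3,s3) ✗  (c2,s1,a2)→stocked(a2,s1) ✓  (c2,s2,a2)→stocked(a2,s2) ✓  (c2,s3,a2)→stocked(a2,s3) ✓  (c2,s3,a5)→stocked(a5,s3) ✗  (c3,s1,a3)→stocked(a3,s1) ✓  (c3,s1,a5)→stocked(a5,s1) ✓  (c3,s2,a4)→stocked(a4,s2) ✓  (c3,s3,a2)→stocked(a2,s3) ✓
Counterexamples (restrictor triples failing the scope): 3.

3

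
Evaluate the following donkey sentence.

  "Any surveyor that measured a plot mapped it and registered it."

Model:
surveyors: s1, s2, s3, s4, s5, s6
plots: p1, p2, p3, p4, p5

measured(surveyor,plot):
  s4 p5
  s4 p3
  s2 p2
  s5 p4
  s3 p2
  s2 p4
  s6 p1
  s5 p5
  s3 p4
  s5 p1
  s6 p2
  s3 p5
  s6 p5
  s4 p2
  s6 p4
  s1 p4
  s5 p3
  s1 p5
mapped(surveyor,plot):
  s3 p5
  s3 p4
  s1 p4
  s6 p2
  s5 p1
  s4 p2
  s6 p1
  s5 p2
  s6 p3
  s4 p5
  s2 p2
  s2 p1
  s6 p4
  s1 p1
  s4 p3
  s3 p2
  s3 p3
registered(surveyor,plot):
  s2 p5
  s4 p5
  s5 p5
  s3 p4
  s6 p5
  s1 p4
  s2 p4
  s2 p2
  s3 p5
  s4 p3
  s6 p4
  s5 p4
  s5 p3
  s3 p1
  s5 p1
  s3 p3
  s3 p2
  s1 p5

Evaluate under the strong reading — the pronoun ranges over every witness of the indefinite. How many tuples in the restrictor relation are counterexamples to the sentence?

"it" takes "a plot" as antecedent — a donkey pronoun bound across the clause boundary.
Strong reading: for every (s,p) with measured(s,p), mapped(s,p) ∧ registered(s,p).
Restrictor pairs: (s1,p4) ✓  (s1,p5) ✗  (s2,p2) ✓  (s2,p4) ✗  (s3,p2) ✓  (s3,p4) ✓  (s3,p5) ✓  (s4,p2) ✗  (s4,p3) ✓  (s4,p5) ✓  (s5,p1) ✓  (s5,p3) ✗  (s5,p4) ✗  (s5,p5) ✗  (s6,p1) ✗  (s6,p2) ✗  (s6,p4) ✓  (s6,p5) ✗
Counterexamples (restrictor pairs failing the scope): 9.

9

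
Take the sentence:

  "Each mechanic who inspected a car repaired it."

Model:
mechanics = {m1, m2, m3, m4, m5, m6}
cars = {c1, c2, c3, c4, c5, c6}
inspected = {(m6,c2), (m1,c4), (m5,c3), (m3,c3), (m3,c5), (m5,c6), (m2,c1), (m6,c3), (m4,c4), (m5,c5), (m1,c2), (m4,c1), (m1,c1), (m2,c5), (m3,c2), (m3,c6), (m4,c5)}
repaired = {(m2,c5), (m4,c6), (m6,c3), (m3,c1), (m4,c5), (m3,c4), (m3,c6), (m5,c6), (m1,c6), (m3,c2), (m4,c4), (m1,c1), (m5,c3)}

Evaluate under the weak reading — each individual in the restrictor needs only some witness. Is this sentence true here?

True

"it" takes "a car" as antecedent — a donkey pronoun bound across the clause boundary.
Weak reading: every mechanic m with some inspected-car has at least one inspected-car c such that repaired(m,c).
Per mechanic: m1:✓  m2:✓  m3:✓  m4:✓  m5:✓  m6:✓
Every mechanic in the restrictor has a witness.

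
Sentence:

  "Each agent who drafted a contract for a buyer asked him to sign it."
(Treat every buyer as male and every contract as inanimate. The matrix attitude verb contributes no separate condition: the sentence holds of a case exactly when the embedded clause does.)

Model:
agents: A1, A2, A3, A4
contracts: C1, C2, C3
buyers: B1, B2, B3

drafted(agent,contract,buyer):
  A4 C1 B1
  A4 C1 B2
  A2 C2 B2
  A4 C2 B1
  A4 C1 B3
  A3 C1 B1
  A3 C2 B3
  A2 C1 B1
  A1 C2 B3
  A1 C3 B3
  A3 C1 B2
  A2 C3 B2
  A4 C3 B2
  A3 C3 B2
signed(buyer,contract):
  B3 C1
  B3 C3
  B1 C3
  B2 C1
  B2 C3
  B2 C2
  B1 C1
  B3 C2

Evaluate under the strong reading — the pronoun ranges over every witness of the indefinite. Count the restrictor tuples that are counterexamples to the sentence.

1

"him" takes "a buyer" as antecedent and "it" takes "a contract"; both are donkey pronouns co-varying with the restrictor.
Strong reading: for every (a,c,b) with drafted(a,c,b), signed(b,c).
Restrictor triples: (A1,C2,B3)→signed(B3,C2) ✓  (A1,C3,B3)→signed(B3,C3) ✓  (A2,C1,B1)→signed(B1,C1) ✓  (A2,C2,B2)→signed(B2,C2) ✓  (A2,C3,B2)→signed(B2,C3) ✓  (A3,C1,B1)→signed(B1,C1) ✓  (A3,C1,B2)→signed(B2,C1) ✓  (A3,C2,B3)→signed(B3,C2) ✓  (A3,C3,B2)→signed(B2,C3) ✓  (A4,C1,B1)→signed(B1,C1) ✓  (A4,C1,B2)→signed(B2,C1) ✓  (A4,C1,B3)→signed(B3,C1) ✓  (A4,C2,B1)→signed(B1,C2) ✗  (A4,C3,B2)→signed(B2,C3) ✓
Counterexamples (restrictor triples failing the scope): 1.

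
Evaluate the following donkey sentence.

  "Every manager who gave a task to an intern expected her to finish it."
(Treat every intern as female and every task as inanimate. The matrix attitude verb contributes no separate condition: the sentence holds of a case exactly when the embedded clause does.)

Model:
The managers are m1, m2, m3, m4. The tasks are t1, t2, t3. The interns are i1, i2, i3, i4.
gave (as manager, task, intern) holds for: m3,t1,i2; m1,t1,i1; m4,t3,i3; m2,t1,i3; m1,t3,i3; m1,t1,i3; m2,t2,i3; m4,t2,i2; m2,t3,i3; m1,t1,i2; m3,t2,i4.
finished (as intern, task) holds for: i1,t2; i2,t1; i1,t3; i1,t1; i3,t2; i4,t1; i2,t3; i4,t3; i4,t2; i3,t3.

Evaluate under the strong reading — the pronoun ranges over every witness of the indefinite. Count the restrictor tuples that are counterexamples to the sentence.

"her" takes "an intern" as antecedent and "it" takes "a task"; both are donkey pronouns co-varying with the restrictor.
Strong reading: for every (m,t,i) with gave(m,t,i), finished(i,t).
Restrictor triples: (m1,t1,i1)→finished(i1,t1) ✓  (m1,t1,i2)→finished(i2,t1) ✓  (m1,t1,i3)→finished(i3,t1) ✗  (m1,t3,i3)→finished(i3,t3) ✓  (m2,t1,i3)→finished(i3,t1) ✗  (m2,t2,i3)→finished(i3,t2) ✓  (m2,t3,i3)→finished(i3,t3) ✓  (m3,t1,i2)→finished(i2,t1) ✓  (m3,t2,i4)→finished(i4,t2) ✓  (m4,t2,i2)→finished(i2,t2) ✗  (m4,t3,i3)→finished(i3,t3) ✓
Counterexamples (restrictor triples failing the scope): 3.

3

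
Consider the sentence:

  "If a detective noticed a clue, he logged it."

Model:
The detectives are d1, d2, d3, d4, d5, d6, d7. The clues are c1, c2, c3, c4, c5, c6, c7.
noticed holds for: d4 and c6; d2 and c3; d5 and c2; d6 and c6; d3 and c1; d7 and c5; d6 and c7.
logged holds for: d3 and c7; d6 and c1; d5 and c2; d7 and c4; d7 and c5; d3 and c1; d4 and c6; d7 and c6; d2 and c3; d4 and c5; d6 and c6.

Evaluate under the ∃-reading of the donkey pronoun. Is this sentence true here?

"it" takes "a clue" as antecedent — a donkey pronoun bound across the clause boundary.
Weak reading: every detective d with some noticed-clue has at least one noticed-clue c such that logged(d,c).
Per detective: d2:✓  d3:✓  d4:✓  d5:✓  d6:✓  d7:✓
Every detective in the restrictor has a witness.

True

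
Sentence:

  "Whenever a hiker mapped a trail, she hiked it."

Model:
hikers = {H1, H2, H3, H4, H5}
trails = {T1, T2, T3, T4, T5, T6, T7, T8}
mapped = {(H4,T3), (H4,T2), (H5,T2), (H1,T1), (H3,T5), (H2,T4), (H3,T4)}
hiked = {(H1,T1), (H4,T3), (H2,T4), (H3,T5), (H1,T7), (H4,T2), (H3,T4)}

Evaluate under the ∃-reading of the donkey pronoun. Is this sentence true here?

False

"it" takes "a trail" as antecedent — a donkey pronoun bound across the clause boundary.
Weak reading: every hiker h with some mapped-trail has at least one mapped-trail t such that hiked(h,t).
Per hiker: H1:✓  H2:✓  H3:✓  H4:✓  H5:✗
H5 has no witness among its mapped-trails.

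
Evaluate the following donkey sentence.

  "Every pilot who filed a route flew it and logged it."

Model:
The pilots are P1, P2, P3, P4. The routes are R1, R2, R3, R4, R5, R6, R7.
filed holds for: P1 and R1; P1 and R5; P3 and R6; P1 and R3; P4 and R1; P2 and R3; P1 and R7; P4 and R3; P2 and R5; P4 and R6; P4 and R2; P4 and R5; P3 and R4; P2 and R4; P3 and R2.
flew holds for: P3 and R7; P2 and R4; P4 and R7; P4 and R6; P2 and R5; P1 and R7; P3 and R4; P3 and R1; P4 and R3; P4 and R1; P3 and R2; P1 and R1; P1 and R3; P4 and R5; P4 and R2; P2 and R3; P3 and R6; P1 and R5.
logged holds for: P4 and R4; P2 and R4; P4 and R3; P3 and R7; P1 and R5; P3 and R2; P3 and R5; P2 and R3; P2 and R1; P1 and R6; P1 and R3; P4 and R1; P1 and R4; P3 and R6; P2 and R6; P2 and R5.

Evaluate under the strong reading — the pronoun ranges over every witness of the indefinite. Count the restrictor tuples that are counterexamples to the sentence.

6

"it" takes "a route" as antecedent — a donkey pronoun bound across the clause boundary.
Strong reading: for every (p,r) with filed(p,r), flew(p,r) ∧ logged(p,r).
Restrictor pairs: (P1,R1) ✗  (P1,R3) ✓  (P1,R5) ✓  (P1,R7) ✗  (P2,R3) ✓  (P2,R4) ✓  (P2,R5) ✓  (P3,R2) ✓  (P3,R4) ✗  (P3,R6) ✓  (P4,R1) ✓  (P4,R2) ✗  (P4,R3) ✓  (P4,R5) ✗  (P4,R6) ✗
Counterexamples (restrictor pairs failing the scope): 6.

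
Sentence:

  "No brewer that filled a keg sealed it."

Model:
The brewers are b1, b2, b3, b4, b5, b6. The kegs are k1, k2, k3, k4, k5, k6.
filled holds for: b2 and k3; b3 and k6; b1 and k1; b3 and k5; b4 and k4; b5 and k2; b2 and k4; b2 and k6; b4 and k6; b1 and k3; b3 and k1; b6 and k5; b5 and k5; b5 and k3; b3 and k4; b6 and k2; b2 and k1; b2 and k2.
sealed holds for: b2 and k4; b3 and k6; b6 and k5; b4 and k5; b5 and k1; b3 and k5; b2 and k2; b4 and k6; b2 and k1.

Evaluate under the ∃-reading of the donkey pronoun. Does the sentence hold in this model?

"it" takes "a keg" as antecedent — a donkey pronoun bound across the clause boundary.
Truth condition: for no (b,k) with filled(b,k) does sealed(b,k) hold.
Restrictor pairs — does the scope hold? (b1,k1):fails  (b1,k3):fails  (b2,k1):holds  (b2,k2):holds  (b2,k3):fails  (b2,k4):holds  (b2,k6):fails  (b3,k1):fails  (b3,k4):fails  (b3,k5):holds  (b3,k6):holds  (b4,k4):fails  (b4,k6):holds  (b5,k2):fails  (b5,k3):fails  (b5,k5):fails  (b6,k2):fails  (b6,k5):holds
Scope holds for 7 pair(s), so the sentence is false.

False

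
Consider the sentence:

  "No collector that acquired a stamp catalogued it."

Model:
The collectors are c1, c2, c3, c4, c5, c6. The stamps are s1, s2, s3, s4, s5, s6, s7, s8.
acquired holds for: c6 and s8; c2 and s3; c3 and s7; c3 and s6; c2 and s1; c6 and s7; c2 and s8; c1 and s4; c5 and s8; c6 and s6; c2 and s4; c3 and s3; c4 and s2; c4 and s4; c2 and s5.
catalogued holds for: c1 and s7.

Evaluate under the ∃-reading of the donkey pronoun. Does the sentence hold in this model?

"it" takes "a stamp" as antecedent — a donkey pronoun bound across the clause boundary.
Truth condition: for no (c,s) with acquired(c,s) does catalogued(c,s) hold.
Restrictor pairs — does the scope hold? (c1,s4):fails  (c2,s1):fails  (c2,s3):fails  (c2,s4):fails  (c2,s5):fails  (c2,s8):fails  (c3,s3):fails  (c3,s6):fails  (c3,s7):fails  (c4,s2):fails  (c4,s4):fails  (c5,s8):fails  (c6,s6):fails  (c6,s7):fails  (c6,s8):fails
Scope holds for no restrictor pair, so the sentence is true.

True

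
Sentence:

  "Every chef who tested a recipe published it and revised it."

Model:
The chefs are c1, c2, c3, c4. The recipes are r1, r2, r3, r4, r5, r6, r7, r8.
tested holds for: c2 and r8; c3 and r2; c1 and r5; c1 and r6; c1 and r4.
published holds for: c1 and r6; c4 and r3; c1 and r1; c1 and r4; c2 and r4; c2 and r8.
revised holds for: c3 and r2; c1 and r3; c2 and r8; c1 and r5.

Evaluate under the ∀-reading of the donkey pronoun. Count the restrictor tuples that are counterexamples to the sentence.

4

"it" takes "a recipe" as antecedent — a donkey pronoun bound across the clause boundary.
Strong reading: for every (c,r) with tested(c,r), published(c,r) ∧ revised(c,r).
Restrictor pairs: (c1,r4) ✗  (c1,r5) ✗  (c1,r6) ✗  (c2,r8) ✓  (c3,r2) ✗
Counterexamples (restrictor pairs failing the scope): 4.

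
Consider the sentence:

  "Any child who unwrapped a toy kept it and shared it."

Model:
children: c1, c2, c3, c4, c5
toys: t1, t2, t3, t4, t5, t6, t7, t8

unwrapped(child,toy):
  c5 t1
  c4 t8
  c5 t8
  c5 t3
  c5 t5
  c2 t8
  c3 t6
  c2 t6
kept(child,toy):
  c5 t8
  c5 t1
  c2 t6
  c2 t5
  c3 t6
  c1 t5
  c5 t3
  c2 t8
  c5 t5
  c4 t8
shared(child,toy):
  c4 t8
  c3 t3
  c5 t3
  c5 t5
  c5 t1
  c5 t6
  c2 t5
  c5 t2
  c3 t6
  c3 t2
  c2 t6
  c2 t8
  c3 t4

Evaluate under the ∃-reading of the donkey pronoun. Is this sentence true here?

True

"it" takes "a toy" as antecedent — a donkey pronoun bound across the clause boundary.
Weak reading: every child c with some unwrapped-toy has at least one unwrapped-toy t such that kept(c,t) ∧ shared(c,t).
Per child: c2:✓  c3:✓  c4:✓  c5:✓
Every child in the restrictor has a witness.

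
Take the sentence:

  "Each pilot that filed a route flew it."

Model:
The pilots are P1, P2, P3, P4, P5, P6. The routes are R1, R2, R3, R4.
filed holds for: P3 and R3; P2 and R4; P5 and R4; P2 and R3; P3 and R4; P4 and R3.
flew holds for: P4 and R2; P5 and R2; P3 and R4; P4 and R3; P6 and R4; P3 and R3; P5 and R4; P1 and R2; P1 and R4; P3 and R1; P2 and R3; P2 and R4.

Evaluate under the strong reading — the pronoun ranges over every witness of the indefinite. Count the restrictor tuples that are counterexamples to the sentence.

"it" takes "a route" as antecedent — a donkey pronoun bound across the clause boundary.
Strong reading: for every (p,r) with filed(p,r), flew(p,r).
Restrictor pairs: (P2,R3) ✓  (P2,R4) ✓  (P3,R3) ✓  (P3,R4) ✓  (P4,R3) ✓  (P5,R4) ✓
Counterexamples (restrictor pairs failing the scope): 0.

0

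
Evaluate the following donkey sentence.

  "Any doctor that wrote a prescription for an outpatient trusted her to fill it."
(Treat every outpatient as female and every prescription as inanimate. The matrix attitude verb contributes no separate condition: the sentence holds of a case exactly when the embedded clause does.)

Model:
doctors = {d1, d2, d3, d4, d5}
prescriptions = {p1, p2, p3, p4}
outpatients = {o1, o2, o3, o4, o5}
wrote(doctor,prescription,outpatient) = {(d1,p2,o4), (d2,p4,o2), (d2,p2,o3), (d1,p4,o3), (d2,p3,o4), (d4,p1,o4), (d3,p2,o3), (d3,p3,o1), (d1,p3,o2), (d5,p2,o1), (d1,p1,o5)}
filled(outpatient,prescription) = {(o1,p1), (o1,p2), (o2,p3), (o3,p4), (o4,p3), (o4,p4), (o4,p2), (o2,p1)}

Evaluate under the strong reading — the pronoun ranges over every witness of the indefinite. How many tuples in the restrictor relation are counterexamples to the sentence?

6

"her" takes "an outpatient" as antecedent and "it" takes "a prescription"; both are donkey pronouns co-varying with the restrictor.
Strong reading: for every (d,p,o) with wrote(d,p,o), filled(o,p).
Restrictor triples: (d1,p1,o5)→filled(o5,p1) ✗  (d1,p2,o4)→filled(o4,p2) ✓  (d1,p3,o2)→filled(o2,p3) ✓  (d1,p4,o3)→filled(o3,p4) ✓  (d2,p2,o3)→filled(o3,p2) ✗  (d2,p3,o4)→filled(o4,p3) ✓  (d2,p4,o2)→filled(o2,p4) ✗  (d3,p2,o3)→filled(o3,p2) ✗  (d3,p3,o1)→filled(o1,p3) ✗  (d4,p1,o4)→filled(o4,p1) ✗  (d5,p2,o1)→filled(o1,p2) ✓
Counterexamples (restrictor triples failing the scope): 6.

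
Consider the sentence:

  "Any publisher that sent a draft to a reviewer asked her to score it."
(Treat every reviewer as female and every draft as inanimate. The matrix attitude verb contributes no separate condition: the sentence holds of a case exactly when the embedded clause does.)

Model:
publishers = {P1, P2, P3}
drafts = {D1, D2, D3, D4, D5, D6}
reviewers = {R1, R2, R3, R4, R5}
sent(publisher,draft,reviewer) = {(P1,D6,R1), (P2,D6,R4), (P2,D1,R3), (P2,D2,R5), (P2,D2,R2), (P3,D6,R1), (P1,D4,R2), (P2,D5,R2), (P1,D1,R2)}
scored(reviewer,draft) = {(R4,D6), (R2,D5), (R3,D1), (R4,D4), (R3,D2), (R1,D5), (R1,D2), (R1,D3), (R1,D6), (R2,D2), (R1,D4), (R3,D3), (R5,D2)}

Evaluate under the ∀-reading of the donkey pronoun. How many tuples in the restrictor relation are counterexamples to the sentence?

2

"her" takes "a reviewer" as antecedent and "it" takes "a draft"; both are donkey pronouns co-varying with the restrictor.
Strong reading: for every (p,d,r) with sent(p,d,r), scored(r,d).
Restrictor triples: (P1,D1,R2)→scored(R2,D1) ✗  (P1,D4,R2)→scored(R2,D4) ✗  (P1,D6,R1)→scored(R1,D6) ✓  (P2,D1,R3)→scored(R3,D1) ✓  (P2,D2,R2)→scored(R2,D2) ✓  (P2,D2,R5)→scored(R5,D2) ✓  (P2,D5,R2)→scored(R2,D5) ✓  (P2,D6,R4)→scored(R4,D6) ✓  (P3,D6,R1)→scored(R1,D6) ✓
Counterexamples (restrictor triples failing the scope): 2.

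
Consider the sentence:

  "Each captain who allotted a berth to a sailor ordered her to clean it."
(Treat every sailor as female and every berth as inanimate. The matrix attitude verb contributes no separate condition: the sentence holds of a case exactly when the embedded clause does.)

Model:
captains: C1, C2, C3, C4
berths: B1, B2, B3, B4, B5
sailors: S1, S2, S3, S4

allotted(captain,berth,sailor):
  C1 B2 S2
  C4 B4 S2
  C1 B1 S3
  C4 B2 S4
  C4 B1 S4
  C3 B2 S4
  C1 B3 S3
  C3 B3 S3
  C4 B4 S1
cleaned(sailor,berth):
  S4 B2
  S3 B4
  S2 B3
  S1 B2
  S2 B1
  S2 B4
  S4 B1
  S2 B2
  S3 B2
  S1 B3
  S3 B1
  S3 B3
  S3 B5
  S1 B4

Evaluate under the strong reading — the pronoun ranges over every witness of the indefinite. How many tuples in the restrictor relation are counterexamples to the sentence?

0

"her" takes "a sailor" as antecedent and "it" takes "a berth"; both are donkey pronouns co-varying with the restrictor.
Strong reading: for every (c,b,s) with allotted(c,b,s), cleaned(s,b).
Restrictor triples: (C1,B1,S3)→cleaned(S3,B1) ✓  (C1,B2,S2)→cleaned(S2,B2) ✓  (C1,B3,S3)→cleaned(S3,B3) ✓  (C3,B2,S4)→cleaned(S4,B2) ✓  (C3,B3,S3)→cleaned(S3,B3) ✓  (C4,B1,S4)→cleaned(S4,B1) ✓  (C4,B2,S4)→cleaned(S4,B2) ✓  (C4,B4,S1)→cleaned(S1,B4) ✓  (C4,B4,S2)→cleaned(S2,B4) ✓
Counterexamples (restrictor triples failing the scope): 0.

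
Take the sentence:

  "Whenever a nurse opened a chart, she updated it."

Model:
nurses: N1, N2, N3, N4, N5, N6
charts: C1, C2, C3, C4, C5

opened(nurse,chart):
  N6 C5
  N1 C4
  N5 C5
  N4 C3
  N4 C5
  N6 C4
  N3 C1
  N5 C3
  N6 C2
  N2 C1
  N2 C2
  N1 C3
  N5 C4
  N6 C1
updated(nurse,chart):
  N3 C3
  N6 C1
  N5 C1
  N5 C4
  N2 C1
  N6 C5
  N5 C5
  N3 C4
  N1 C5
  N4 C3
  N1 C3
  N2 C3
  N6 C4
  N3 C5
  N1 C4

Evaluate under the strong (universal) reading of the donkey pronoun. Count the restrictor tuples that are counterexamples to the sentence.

5

"it" takes "a chart" as antecedent — a donkey pronoun bound across the clause boundary.
Strong reading: for every (n,c) with opened(n,c), updated(n,c).
Restrictor pairs: (N1,C3) ✓  (N1,C4) ✓  (N2,C1) ✓  (N2,C2) ✗  (N3,C1) ✗  (N4,C3) ✓  (N4,C5) ✗  (N5,C3) ✗  (N5,C4) ✓  (N5,C5) ✓  (N6,C1) ✓  (N6,C2) ✗  (N6,C4) ✓  (N6,C5) ✓
Counterexamples (restrictor pairs failing the scope): 5.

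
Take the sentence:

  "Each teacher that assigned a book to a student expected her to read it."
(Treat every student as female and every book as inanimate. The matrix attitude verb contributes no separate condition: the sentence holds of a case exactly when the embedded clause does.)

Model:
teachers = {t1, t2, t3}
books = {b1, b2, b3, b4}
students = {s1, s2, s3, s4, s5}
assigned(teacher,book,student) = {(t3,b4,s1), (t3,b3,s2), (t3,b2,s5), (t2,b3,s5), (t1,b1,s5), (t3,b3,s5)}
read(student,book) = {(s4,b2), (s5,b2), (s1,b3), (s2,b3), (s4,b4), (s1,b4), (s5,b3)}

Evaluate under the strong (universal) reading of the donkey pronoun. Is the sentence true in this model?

"her" takes "a student" as antecedent and "it" takes "a book"; both are donkey pronouns co-varying with the restrictor.
Strong reading: for every (t,b,s) with assigned(t,b,s), read(s,b).
Restrictor triples: (t1,b1,s5)→read(s5,b1) ✗  (t2,b3,s5)→read(s5,b3) ✓  (t3,b2,s5)→read(s5,b2) ✓  (t3,b3,s2)→read(s2,b3) ✓  (t3,b3,s5)→read(s5,b3) ✓  (t3,b4,s1)→read(s1,b4) ✓
Counterexample: (t1,b1,s5) — read(s5,b1) does not hold.

False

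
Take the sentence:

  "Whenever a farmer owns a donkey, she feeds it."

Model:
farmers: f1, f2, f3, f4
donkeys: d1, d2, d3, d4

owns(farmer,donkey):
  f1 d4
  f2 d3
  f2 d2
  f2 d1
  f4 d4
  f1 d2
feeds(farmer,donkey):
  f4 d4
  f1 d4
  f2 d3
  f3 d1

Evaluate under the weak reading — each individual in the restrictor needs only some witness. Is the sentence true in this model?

True

"it" takes "a donkey" as antecedent — a donkey pronoun bound across the clause boundary.
Weak reading: every farmer f with some owns-donkey has at least one owns-donkey d such that feeds(f,d).
Per farmer: f1:✓  f2:✓  f4:✓
Every farmer in the restrictor has a witness.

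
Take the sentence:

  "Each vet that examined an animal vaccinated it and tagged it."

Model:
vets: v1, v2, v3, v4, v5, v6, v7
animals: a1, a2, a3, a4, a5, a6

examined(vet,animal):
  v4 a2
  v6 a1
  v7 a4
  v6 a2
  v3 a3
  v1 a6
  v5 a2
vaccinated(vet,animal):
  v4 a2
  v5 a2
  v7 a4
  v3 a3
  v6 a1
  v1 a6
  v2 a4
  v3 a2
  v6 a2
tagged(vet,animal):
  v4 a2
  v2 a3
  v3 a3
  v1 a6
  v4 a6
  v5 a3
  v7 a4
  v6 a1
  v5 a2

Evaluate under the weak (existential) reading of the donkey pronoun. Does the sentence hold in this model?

"it" takes "an animal" as antecedent — a donkey pronoun bound across the clause boundary.
Weak reading: every vet v with some examined-animal has at least one examined-animal a such that vaccinated(v,a) ∧ tagged(v,a).
Per vet: v1:✓  v3:✓  v4:✓  v5:✓  v6:✓  v7:✓
Every vet in the restrictor has a witness.

True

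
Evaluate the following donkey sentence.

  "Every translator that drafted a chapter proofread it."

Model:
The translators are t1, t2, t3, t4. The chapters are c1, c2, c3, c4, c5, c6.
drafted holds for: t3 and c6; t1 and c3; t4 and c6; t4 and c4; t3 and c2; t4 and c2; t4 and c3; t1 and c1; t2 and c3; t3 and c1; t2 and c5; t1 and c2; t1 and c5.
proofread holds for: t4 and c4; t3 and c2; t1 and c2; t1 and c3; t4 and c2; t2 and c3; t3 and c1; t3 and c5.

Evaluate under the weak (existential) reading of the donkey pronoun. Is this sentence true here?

True

"it" takes "a chapter" as antecedent — a donkey pronoun bound across the clause boundary.
Weak reading: every translator t with some drafted-chapter has at least one drafted-chapter c such that proofread(t,c).
Per translator: t1:✓  t2:✓  t3:✓  t4:✓
Every translator in the restrictor has a witness.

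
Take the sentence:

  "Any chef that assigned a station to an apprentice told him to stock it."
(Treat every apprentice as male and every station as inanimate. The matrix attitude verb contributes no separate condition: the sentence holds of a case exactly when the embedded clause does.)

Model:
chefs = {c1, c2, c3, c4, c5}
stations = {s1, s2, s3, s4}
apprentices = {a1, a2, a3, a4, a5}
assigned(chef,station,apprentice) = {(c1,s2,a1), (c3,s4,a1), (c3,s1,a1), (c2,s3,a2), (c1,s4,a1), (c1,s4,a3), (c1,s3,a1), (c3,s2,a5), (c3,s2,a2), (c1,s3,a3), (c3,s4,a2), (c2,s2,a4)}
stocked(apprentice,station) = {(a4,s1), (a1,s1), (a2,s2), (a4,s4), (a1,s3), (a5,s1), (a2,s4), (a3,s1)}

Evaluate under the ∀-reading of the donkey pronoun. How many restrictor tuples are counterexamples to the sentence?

8

"him" takes "an apprentice" as antecedent and "it" takes "a station"; both are donkey pronouns co-varying with the restrictor.
Strong reading: for every (c,s,a) with assigned(c,s,a), stocked(a,s).
Restrictor triples: (c1,s2,a1)→stocked(a1,s2) ✗  (c1,s3,a1)→stocked(a1,s3) ✓  (c1,s3,a3)→stocked(a3,s3) ✗  (c1,s4,a1)→stocked(a1,s4) ✗  (c1,s4,a3)→stocked(a3,s4) ✗  (c2,s2,a4)→stocked(a4,s2) ✗  (c2,s3,a2)→stocked(a2,s3) ✗  (c3,s1,a1)→stocked(a1,s1) ✓  (c3,s2,a2)→stocked(a2,s2) ✓  (c3,s2,a5)→stocked(a5,s2) ✗  (c3,s4,a1)→stocked(a1,s4) ✗  (c3,s4,a2)→stocked(a2,s4) ✓
Counterexamples (restrictor triples failing the scope): 8.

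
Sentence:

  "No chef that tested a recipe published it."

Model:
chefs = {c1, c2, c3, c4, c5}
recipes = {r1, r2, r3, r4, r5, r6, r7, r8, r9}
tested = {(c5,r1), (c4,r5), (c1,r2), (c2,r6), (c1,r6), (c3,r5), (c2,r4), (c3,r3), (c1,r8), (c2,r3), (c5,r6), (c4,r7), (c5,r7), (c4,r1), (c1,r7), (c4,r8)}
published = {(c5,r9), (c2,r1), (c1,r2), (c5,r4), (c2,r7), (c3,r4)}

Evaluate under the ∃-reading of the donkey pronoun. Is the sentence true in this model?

"it" takes "a recipe" as antecedent — a donkey pronoun bound across the clause boundary.
Truth condition: for no (c,r) with tested(c,r) does published(c,r) hold.
Restrictor pairs — does the scope hold? (c1,r2):holds  (c1,r6):fails  (c1,r7):fails  (c1,r8):fails  (c2,r3):fails  (c2,r4):fails  (c2,r6):fails  (c3,r3):fails  (c3,r5):fails  (c4,r1):fails  (c4,r5):fails  (c4,r7):fails  (c4,r8):fails  (c5,r1):fails  (c5,r6):fails  (c5,r7):fails
Scope holds for 1 pair(s), so the sentence is false.

False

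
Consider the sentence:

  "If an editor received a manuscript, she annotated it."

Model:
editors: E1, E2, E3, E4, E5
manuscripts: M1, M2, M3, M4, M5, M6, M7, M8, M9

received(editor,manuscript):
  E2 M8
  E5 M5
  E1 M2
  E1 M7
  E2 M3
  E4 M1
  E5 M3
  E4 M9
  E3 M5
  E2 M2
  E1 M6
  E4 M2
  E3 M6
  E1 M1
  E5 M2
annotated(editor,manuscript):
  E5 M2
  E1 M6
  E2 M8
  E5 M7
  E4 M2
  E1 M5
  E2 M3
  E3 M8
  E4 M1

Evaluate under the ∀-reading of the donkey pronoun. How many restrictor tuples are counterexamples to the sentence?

"it" takes "a manuscript" as antecedent — a donkey pronoun bound across the clause boundary.
Strong reading: for every (e,m) with received(e,m), annotated(e,m).
Restrictor pairs: (E1,M1) ✗  (E1,M2) ✗  (E1,M6) ✓  (E1,M7) ✗  (E2,M2) ✗  (E2,M3) ✓  (E2,M8) ✓  (E3,M5) ✗  (E3,M6) ✗  (E4,M1) ✓  (E4,M2) ✓  (E4,M9) ✗  (E5,M2) ✓  (E5,M3) ✗  (E5,M5) ✗
Counterexamples (restrictor pairs failing the scope): 9.

9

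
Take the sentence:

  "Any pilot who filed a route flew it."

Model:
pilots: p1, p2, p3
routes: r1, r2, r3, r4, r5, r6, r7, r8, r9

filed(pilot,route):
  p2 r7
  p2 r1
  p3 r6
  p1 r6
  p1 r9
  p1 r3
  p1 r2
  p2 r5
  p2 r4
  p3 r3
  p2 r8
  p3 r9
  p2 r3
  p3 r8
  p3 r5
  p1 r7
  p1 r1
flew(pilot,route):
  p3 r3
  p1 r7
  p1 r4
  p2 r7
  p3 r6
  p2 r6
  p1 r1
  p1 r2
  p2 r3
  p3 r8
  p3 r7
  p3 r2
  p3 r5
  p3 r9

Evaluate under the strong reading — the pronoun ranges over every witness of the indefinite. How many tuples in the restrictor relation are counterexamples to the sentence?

"it" takes "a route" as antecedent — a donkey pronoun bound across the clause boundary.
Strong reading: for every (p,r) with filed(p,r), flew(p,r).
Restrictor pairs: (p1,r1) ✓  (p1,r2) ✓  (p1,r3) ✗  (p1,r6) ✗  (p1,r7) ✓  (p1,r9) ✗  (p2,r1) ✗  (p2,r3) ✓  (p2,r4) ✗  (p2,r5) ✗  (p2,r7) ✓  (p2,r8) ✗  (p3,r3) ✓  (p3,r5) ✓  (p3,r6) ✓  (p3,r8) ✓  (p3,r9) ✓
Counterexamples (restrictor pairs failing the scope): 7.

7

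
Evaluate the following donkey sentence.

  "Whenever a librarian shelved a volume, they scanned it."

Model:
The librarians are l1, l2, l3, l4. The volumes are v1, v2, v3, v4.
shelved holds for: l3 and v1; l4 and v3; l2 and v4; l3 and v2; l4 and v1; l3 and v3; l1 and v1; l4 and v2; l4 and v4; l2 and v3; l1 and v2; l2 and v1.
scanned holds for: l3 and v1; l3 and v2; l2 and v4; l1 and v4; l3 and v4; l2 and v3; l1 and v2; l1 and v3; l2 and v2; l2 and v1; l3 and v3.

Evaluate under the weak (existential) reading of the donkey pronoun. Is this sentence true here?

"it" takes "a volume" as antecedent — a donkey pronoun bound across the clause boundary.
Weak reading: every librarian l with some shelved-volume has at least one shelved-volume v such that scanned(l,v).
Per librarian: l1:✓  l2:✓  l3:✓  l4:✗
l4 has no witness among its shelved-volumes.

False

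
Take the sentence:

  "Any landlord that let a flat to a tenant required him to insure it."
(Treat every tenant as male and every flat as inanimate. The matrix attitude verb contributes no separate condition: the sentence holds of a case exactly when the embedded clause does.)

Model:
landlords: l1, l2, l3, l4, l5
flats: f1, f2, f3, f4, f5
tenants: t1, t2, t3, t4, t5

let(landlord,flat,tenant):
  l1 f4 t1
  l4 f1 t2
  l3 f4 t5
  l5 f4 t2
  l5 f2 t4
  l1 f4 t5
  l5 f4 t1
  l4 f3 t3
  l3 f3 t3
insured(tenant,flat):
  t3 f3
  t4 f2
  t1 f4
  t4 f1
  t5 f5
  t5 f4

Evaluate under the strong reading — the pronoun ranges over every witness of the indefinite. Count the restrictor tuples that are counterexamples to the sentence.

"him" takes "a tenant" as antecedent and "it" takes "a flat"; both are donkey pronouns co-varying with the restrictor.
Strong reading: for every (l,f,t) with let(l,f,t), insured(t,f).
Restrictor triples: (l1,f4,t1)→insured(t1,f4) ✓  (l1,f4,t5)→insured(t5,f4) ✓  (l3,f3,t3)→insured(t3,f3) ✓  (l3,f4,t5)→insured(t5,f4) ✓  (l4,f1,t2)→insured(t2,f1) ✗  (l4,f3,t3)→insured(t3,f3) ✓  (l5,f2,t4)→insured(t4,f2) ✓  (l5,f4,t1)→insured(t1,f4) ✓  (l5,f4,t2)→insured(t2,f4) ✗
Counterexamples (restrictor triples failing the scope): 2.

2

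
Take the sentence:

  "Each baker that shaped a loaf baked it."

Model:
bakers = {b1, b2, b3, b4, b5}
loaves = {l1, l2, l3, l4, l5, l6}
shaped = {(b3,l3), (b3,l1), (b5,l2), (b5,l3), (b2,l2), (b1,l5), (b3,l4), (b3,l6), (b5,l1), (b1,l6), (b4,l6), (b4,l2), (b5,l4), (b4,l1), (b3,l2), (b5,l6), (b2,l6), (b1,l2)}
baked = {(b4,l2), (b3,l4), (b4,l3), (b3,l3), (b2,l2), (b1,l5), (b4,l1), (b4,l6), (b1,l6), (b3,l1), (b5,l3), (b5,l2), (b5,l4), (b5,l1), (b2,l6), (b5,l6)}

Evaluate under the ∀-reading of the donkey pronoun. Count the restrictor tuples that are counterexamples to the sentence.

"it" takes "a loaf" as antecedent — a donkey pronoun bound across the clause boundary.
Strong reading: for every (b,l) with shaped(b,l), baked(b,l).
Restrictor pairs: (b1,l2) ✗  (b1,l5) ✓  (b1,l6) ✓  (b2,l2) ✓  (b2,l6) ✓  (b3,l1) ✓  (b3,l2) ✗  (b3,l3) ✓  (b3,l4) ✓  (b3,l6) ✗  (b4,l1) ✓  (b4,l2) ✓  (b4,l6) ✓  (b5,l1) ✓  (b5,l2) ✓  (b5,l3) ✓  (b5,l4) ✓  (b5,l6) ✓
Counterexamples (restrictor pairs failing the scope): 3.

3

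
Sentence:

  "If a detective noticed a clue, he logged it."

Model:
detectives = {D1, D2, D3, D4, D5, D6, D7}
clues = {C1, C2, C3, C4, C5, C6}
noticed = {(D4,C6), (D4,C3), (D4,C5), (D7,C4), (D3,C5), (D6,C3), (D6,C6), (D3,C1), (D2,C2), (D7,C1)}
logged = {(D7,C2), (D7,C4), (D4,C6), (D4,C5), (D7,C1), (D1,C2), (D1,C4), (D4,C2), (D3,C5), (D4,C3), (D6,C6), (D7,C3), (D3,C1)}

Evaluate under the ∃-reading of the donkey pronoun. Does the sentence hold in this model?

False

"it" takes "a clue" as antecedent — a donkey pronoun bound across the clause boundary.
Weak reading: every detective d with some noticed-clue has at least one noticed-clue c such that logged(d,c).
Per detective: D2:✗  D3:✓  D4:✓  D6:✓  D7:✓
D2 has no witness among its noticed-clues.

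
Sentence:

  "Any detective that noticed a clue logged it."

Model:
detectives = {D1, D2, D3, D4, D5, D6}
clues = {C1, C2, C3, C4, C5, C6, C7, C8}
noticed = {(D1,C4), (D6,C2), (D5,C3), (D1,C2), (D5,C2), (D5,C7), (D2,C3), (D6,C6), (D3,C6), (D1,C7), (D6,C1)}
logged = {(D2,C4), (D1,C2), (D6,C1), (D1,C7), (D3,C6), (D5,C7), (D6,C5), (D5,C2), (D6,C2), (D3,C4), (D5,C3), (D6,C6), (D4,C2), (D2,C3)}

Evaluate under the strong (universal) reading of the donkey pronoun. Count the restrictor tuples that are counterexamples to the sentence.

"it" takes "a clue" as antecedent — a donkey pronoun bound across the clause boundary.
Strong reading: for every (d,c) with noticed(d,c), logged(d,c).
Restrictor pairs: (D1,C2) ✓  (D1,C4) ✗  (D1,C7) ✓  (D2,C3) ✓  (D3,C6) ✓  (D5,C2) ✓  (D5,C3) ✓  (D5,C7) ✓  (D6,C1) ✓  (D6,C2) ✓  (D6,C6) ✓
Counterexamples (restrictor pairs failing the scope): 1.

1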